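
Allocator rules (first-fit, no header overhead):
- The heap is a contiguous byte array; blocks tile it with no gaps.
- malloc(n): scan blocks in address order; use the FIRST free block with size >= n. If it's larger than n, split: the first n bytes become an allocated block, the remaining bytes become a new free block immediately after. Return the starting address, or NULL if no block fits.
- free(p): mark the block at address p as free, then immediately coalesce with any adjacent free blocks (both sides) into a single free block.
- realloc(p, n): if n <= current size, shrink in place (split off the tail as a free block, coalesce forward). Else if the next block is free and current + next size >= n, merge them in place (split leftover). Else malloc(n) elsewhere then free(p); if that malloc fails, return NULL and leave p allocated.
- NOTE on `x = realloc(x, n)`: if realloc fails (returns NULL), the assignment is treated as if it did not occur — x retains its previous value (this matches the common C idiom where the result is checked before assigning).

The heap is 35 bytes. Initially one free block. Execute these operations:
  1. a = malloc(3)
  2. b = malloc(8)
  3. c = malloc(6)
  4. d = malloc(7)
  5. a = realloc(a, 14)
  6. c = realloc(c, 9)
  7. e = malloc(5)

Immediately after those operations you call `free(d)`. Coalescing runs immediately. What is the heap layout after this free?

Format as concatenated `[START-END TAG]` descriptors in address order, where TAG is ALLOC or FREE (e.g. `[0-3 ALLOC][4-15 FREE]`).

Answer: [0-2 ALLOC][3-10 ALLOC][11-15 ALLOC][16-23 FREE][24-32 ALLOC][33-34 FREE]

Derivation:
Op 1: a = malloc(3) -> a = 0; heap: [0-2 ALLOC][3-34 FREE]
Op 2: b = malloc(8) -> b = 3; heap: [0-2 ALLOC][3-10 ALLOC][11-34 FREE]
Op 3: c = malloc(6) -> c = 11; heap: [0-2 ALLOC][3-10 ALLOC][11-16 ALLOC][17-34 FREE]
Op 4: d = malloc(7) -> d = 17; heap: [0-2 ALLOC][3-10 ALLOC][11-16 ALLOC][17-23 ALLOC][24-34 FREE]
Op 5: a = realloc(a, 14) -> NULL (a unchanged); heap: [0-2 ALLOC][3-10 ALLOC][11-16 ALLOC][17-23 ALLOC][24-34 FREE]
Op 6: c = realloc(c, 9) -> c = 24; heap: [0-2 ALLOC][3-10 ALLOC][11-16 FREE][17-23 ALLOC][24-32 ALLOC][33-34 FREE]
Op 7: e = malloc(5) -> e = 11; heap: [0-2 ALLOC][3-10 ALLOC][11-15 ALLOC][16-16 FREE][17-23 ALLOC][24-32 ALLOC][33-34 FREE]
free(d): d = 17 -> block [17-23 ALLOC]; mark free, coalesce with adjacent free neighbors -> [0-2 ALLOC][3-10 ALLOC][11-15 ALLOC][16-23 FREE][24-32 ALLOC][33-34 FREE]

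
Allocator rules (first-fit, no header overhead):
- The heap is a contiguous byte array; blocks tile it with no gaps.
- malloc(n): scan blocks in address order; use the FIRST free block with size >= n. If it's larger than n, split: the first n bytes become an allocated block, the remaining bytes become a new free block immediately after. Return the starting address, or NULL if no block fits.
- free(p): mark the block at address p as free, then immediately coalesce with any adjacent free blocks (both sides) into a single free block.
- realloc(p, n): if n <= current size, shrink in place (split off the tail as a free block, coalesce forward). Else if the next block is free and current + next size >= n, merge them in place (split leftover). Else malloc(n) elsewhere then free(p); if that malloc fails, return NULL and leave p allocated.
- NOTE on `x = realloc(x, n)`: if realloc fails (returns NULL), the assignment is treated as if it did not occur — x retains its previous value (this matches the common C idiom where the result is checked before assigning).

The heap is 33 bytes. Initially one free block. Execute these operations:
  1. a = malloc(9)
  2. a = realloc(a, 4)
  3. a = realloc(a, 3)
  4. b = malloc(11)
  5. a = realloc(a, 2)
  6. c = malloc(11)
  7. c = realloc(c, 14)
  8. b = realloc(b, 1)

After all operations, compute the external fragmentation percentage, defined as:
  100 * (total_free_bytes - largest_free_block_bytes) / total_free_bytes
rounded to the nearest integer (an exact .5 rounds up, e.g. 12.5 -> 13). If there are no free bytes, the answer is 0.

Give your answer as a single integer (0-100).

Answer: 38

Derivation:
Op 1: a = malloc(9) -> a = 0; heap: [0-8 ALLOC][9-32 FREE]
Op 2: a = realloc(a, 4) -> a = 0; heap: [0-3 ALLOC][4-32 FREE]
Op 3: a = realloc(a, 3) -> a = 0; heap: [0-2 ALLOC][3-32 FREE]
Op 4: b = malloc(11) -> b = 3; heap: [0-2 ALLOC][3-13 ALLOC][14-32 FREE]
Op 5: a = realloc(a, 2) -> a = 0; heap: [0-1 ALLOC][2-2 FREE][3-13 ALLOC][14-32 FREE]
Op 6: c = malloc(11) -> c = 14; heap: [0-1 ALLOC][2-2 FREE][3-13 ALLOC][14-24 ALLOC][25-32 FREE]
Op 7: c = realloc(c, 14) -> c = 14; heap: [0-1 ALLOC][2-2 FREE][3-13 ALLOC][14-27 ALLOC][28-32 FREE]
Op 8: b = realloc(b, 1) -> b = 3; heap: [0-1 ALLOC][2-2 FREE][3-3 ALLOC][4-13 FREE][14-27 ALLOC][28-32 FREE]
Free blocks: [1 10 5] total_free=16 largest=10 -> 100*(16-10)/16 = 600/16 = 37.5 -> rounds to 38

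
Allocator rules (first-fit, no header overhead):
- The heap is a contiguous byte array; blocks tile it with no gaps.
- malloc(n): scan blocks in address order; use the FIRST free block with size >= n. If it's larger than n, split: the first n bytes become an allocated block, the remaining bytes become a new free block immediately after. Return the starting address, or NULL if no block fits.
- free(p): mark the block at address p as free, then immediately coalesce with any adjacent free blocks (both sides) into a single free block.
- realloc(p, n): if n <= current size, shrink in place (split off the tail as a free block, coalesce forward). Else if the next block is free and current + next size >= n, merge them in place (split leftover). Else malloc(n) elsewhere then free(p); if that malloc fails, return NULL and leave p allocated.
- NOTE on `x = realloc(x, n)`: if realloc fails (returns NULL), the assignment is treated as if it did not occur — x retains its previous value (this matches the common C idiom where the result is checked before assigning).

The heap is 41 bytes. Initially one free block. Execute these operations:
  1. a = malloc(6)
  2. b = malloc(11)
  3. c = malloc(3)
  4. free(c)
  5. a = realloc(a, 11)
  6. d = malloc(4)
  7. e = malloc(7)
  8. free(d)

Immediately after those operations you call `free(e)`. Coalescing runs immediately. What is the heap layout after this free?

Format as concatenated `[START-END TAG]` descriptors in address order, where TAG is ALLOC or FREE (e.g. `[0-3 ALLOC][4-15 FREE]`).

Op 1: a = malloc(6) -> a = 0; heap: [0-5 ALLOC][6-40 FREE]
Op 2: b = malloc(11) -> b = 6; heap: [0-5 ALLOC][6-16 ALLOC][17-40 FREE]
Op 3: c = malloc(3) -> c = 17; heap: [0-5 ALLOC][6-16 ALLOC][17-19 ALLOC][20-40 FREE]
Op 4: free(c) -> (freed c); heap: [0-5 ALLOC][6-16 ALLOC][17-40 FREE]
Op 5: a = realloc(a, 11) -> a = 17; heap: [0-5 FREE][6-16 ALLOC][17-27 ALLOC][28-40 FREE]
Op 6: d = malloc(4) -> d = 0; heap: [0-3 ALLOC][4-5 FREE][6-16 ALLOC][17-27 ALLOC][28-40 FREE]
Op 7: e = malloc(7) -> e = 28; heap: [0-3 ALLOC][4-5 FREE][6-16 ALLOC][17-27 ALLOC][28-34 ALLOC][35-40 FREE]
Op 8: free(d) -> (freed d); heap: [0-5 FREE][6-16 ALLOC][17-27 ALLOC][28-34 ALLOC][35-40 FREE]
free(e): e = 28 -> block [28-34 ALLOC]; mark free, coalesce with adjacent free neighbors -> [0-5 FREE][6-16 ALLOC][17-27 ALLOC][28-40 FREE]

Answer: [0-5 FREE][6-16 ALLOC][17-27 ALLOC][28-40 FREE]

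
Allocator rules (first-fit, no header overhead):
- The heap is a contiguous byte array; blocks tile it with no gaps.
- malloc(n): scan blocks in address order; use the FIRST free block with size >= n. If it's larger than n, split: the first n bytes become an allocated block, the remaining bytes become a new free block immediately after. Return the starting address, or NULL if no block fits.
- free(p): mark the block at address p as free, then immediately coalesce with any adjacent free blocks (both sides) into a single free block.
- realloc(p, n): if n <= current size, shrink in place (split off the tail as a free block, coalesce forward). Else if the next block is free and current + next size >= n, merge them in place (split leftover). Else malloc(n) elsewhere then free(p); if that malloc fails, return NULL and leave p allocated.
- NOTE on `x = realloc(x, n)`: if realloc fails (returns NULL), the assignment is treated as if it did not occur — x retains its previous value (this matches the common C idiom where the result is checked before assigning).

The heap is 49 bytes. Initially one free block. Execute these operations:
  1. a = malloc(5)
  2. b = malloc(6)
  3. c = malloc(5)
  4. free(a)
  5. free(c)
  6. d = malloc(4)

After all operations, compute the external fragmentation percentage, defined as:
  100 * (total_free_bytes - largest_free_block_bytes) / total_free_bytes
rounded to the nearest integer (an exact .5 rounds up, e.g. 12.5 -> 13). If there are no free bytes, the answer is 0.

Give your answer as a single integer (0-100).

Op 1: a = malloc(5) -> a = 0; heap: [0-4 ALLOC][5-48 FREE]
Op 2: b = malloc(6) -> b = 5; heap: [0-4 ALLOC][5-10 ALLOC][11-48 FREE]
Op 3: c = malloc(5) -> c = 11; heap: [0-4 ALLOC][5-10 ALLOC][11-15 ALLOC][16-48 FREE]
Op 4: free(a) -> (freed a); heap: [0-4 FREE][5-10 ALLOC][11-15 ALLOC][16-48 FREE]
Op 5: free(c) -> (freed c); heap: [0-4 FREE][5-10 ALLOC][11-48 FREE]
Op 6: d = malloc(4) -> d = 0; heap: [0-3 ALLOC][4-4 FREE][5-10 ALLOC][11-48 FREE]
Free blocks: [1 38] total_free=39 largest=38 -> 100*(39-38)/39 = 100/39 ≈ 2.564 -> rounds to 3

Answer: 3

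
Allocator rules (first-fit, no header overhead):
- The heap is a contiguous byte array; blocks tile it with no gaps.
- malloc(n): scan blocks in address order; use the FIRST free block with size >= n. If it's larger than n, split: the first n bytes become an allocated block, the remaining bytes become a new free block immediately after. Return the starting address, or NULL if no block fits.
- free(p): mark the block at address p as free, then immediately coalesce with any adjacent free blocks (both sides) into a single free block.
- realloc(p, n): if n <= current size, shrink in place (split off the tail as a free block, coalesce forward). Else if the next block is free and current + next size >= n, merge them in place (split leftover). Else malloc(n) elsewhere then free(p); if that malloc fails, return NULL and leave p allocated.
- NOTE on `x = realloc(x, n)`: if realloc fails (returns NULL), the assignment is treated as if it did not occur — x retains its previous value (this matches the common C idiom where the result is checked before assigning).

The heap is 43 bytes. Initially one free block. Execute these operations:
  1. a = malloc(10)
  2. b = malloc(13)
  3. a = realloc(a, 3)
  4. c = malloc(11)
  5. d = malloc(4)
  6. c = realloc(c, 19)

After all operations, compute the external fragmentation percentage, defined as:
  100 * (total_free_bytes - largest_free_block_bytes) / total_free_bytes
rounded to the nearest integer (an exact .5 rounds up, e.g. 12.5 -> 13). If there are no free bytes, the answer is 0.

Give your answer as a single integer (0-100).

Answer: 25

Derivation:
Op 1: a = malloc(10) -> a = 0; heap: [0-9 ALLOC][10-42 FREE]
Op 2: b = malloc(13) -> b = 10; heap: [0-9 ALLOC][10-22 ALLOC][23-42 FREE]
Op 3: a = realloc(a, 3) -> a = 0; heap: [0-2 ALLOC][3-9 FREE][10-22 ALLOC][23-42 FREE]
Op 4: c = malloc(11) -> c = 23; heap: [0-2 ALLOC][3-9 FREE][10-22 ALLOC][23-33 ALLOC][34-42 FREE]
Op 5: d = malloc(4) -> d = 3; heap: [0-2 ALLOC][3-6 ALLOC][7-9 FREE][10-22 ALLOC][23-33 ALLOC][34-42 FREE]
Op 6: c = realloc(c, 19) -> c = 23; heap: [0-2 ALLOC][3-6 ALLOC][7-9 FREE][10-22 ALLOC][23-41 ALLOC][42-42 FREE]
Free blocks: [3 1] total_free=4 largest=3 -> 100*(4-3)/4 = 100/4 = 25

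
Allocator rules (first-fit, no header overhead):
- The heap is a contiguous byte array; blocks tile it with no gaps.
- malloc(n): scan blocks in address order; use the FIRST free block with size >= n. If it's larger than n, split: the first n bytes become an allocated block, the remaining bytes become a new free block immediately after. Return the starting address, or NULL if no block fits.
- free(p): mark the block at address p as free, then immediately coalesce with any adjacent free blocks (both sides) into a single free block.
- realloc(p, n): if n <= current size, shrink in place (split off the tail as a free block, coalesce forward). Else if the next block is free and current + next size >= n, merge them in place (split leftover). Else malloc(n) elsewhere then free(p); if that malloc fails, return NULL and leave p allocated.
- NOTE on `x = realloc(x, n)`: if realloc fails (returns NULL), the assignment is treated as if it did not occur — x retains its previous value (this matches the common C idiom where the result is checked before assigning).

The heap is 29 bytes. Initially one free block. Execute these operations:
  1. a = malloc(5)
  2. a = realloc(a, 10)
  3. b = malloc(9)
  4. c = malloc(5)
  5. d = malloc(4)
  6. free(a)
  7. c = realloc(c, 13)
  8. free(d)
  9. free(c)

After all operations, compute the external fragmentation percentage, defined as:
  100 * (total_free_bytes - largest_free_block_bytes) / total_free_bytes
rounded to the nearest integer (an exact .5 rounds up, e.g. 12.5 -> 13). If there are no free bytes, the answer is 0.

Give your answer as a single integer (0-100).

Op 1: a = malloc(5) -> a = 0; heap: [0-4 ALLOC][5-28 FREE]
Op 2: a = realloc(a, 10) -> a = 0; heap: [0-9 ALLOC][10-28 FREE]
Op 3: b = malloc(9) -> b = 10; heap: [0-9 ALLOC][10-18 ALLOC][19-28 FREE]
Op 4: c = malloc(5) -> c = 19; heap: [0-9 ALLOC][10-18 ALLOC][19-23 ALLOC][24-28 FREE]
Op 5: d = malloc(4) -> d = 24; heap: [0-9 ALLOC][10-18 ALLOC][19-23 ALLOC][24-27 ALLOC][28-28 FREE]
Op 6: free(a) -> (freed a); heap: [0-9 FREE][10-18 ALLOC][19-23 ALLOC][24-27 ALLOC][28-28 FREE]
Op 7: c = realloc(c, 13) -> NULL (c unchanged); heap: [0-9 FREE][10-18 ALLOC][19-23 ALLOC][24-27 ALLOC][28-28 FREE]
Op 8: free(d) -> (freed d); heap: [0-9 FREE][10-18 ALLOC][19-23 ALLOC][24-28 FREE]
Op 9: free(c) -> (freed c); heap: [0-9 FREE][10-18 ALLOC][19-28 FREE]
Free blocks: [10 10] total_free=20 largest=10 -> 100*(20-10)/20 = 1000/20 = 50

Answer: 50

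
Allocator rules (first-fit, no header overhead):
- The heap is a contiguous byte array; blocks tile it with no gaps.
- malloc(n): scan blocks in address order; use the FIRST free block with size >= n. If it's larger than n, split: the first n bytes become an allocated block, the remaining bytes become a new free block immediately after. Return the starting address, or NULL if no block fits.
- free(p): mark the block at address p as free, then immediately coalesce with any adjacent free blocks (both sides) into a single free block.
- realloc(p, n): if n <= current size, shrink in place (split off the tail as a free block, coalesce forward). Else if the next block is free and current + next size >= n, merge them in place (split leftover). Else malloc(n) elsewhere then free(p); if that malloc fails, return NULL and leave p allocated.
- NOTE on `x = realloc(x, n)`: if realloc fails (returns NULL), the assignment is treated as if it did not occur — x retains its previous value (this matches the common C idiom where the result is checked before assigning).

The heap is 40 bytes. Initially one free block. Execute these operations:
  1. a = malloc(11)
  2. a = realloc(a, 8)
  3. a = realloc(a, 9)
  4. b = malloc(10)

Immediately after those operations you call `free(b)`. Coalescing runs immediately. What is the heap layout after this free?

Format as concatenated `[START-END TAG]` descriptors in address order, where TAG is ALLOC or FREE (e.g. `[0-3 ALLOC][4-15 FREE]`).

Answer: [0-8 ALLOC][9-39 FREE]

Derivation:
Op 1: a = malloc(11) -> a = 0; heap: [0-10 ALLOC][11-39 FREE]
Op 2: a = realloc(a, 8) -> a = 0; heap: [0-7 ALLOC][8-39 FREE]
Op 3: a = realloc(a, 9) -> a = 0; heap: [0-8 ALLOC][9-39 FREE]
Op 4: b = malloc(10) -> b = 9; heap: [0-8 ALLOC][9-18 ALLOC][19-39 FREE]
free(b): b = 9 -> block [9-18 ALLOC]; mark free, coalesce with adjacent free neighbors -> [0-8 ALLOC][9-39 FREE]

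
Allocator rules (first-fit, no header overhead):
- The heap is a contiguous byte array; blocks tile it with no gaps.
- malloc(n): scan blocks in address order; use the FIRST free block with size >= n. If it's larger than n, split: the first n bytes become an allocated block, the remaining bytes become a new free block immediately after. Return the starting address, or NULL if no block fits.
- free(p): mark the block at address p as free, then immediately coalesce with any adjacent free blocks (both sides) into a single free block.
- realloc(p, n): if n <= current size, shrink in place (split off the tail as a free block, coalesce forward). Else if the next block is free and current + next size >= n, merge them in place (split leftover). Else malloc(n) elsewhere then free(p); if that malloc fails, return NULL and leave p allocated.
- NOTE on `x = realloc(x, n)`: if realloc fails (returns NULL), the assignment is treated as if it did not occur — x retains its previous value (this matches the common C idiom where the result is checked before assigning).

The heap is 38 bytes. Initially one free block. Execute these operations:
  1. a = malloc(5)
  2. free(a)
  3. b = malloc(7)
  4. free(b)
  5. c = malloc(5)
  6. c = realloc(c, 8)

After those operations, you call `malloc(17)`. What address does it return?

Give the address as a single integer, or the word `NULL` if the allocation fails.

Op 1: a = malloc(5) -> a = 0; heap: [0-4 ALLOC][5-37 FREE]
Op 2: free(a) -> (freed a); heap: [0-37 FREE]
Op 3: b = malloc(7) -> b = 0; heap: [0-6 ALLOC][7-37 FREE]
Op 4: free(b) -> (freed b); heap: [0-37 FREE]
Op 5: c = malloc(5) -> c = 0; heap: [0-4 ALLOC][5-37 FREE]
Op 6: c = realloc(c, 8) -> c = 0; heap: [0-7 ALLOC][8-37 FREE]
malloc(17): first-fit scan over [0-7 ALLOC][8-37 FREE] -> 8

Answer: 8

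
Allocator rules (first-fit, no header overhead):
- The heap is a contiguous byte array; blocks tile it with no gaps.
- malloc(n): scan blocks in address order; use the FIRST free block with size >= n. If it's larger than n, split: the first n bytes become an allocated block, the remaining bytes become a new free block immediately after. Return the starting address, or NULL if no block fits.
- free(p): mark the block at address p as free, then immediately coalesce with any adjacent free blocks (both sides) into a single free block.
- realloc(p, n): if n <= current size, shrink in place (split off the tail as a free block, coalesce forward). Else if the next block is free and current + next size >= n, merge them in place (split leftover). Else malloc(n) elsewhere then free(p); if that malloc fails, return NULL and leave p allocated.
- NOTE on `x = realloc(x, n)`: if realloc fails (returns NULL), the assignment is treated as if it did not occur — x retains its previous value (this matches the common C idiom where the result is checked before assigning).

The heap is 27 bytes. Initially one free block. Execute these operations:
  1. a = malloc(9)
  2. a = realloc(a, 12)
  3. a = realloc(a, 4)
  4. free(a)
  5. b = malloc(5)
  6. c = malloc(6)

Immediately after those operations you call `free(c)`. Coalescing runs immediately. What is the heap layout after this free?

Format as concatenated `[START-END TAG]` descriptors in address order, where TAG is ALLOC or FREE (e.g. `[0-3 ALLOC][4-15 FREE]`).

Answer: [0-4 ALLOC][5-26 FREE]

Derivation:
Op 1: a = malloc(9) -> a = 0; heap: [0-8 ALLOC][9-26 FREE]
Op 2: a = realloc(a, 12) -> a = 0; heap: [0-11 ALLOC][12-26 FREE]
Op 3: a = realloc(a, 4) -> a = 0; heap: [0-3 ALLOC][4-26 FREE]
Op 4: free(a) -> (freed a); heap: [0-26 FREE]
Op 5: b = malloc(5) -> b = 0; heap: [0-4 ALLOC][5-26 FREE]
Op 6: c = malloc(6) -> c = 5; heap: [0-4 ALLOC][5-10 ALLOC][11-26 FREE]
free(c): c = 5 -> block [5-10 ALLOC]; mark free, coalesce with adjacent free neighbors -> [0-4 ALLOC][5-26 FREE]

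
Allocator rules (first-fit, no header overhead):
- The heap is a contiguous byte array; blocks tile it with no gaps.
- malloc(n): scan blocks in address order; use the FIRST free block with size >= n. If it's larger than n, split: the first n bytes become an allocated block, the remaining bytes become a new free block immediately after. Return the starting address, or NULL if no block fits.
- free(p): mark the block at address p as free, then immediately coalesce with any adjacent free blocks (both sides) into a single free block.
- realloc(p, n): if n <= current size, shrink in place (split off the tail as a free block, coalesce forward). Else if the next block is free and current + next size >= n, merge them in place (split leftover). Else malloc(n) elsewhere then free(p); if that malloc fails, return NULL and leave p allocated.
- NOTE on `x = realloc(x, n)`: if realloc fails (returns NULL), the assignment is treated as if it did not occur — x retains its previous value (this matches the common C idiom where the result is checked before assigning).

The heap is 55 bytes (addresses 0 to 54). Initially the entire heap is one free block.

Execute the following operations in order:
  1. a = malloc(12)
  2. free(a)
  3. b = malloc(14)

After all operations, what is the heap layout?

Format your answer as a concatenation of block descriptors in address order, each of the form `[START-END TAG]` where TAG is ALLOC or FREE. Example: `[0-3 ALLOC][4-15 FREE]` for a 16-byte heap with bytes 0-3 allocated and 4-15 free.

Answer: [0-13 ALLOC][14-54 FREE]

Derivation:
Op 1: a = malloc(12) -> a = 0; heap: [0-11 ALLOC][12-54 FREE]
Op 2: free(a) -> (freed a); heap: [0-54 FREE]
Op 3: b = malloc(14) -> b = 0; heap: [0-13 ALLOC][14-54 FREE]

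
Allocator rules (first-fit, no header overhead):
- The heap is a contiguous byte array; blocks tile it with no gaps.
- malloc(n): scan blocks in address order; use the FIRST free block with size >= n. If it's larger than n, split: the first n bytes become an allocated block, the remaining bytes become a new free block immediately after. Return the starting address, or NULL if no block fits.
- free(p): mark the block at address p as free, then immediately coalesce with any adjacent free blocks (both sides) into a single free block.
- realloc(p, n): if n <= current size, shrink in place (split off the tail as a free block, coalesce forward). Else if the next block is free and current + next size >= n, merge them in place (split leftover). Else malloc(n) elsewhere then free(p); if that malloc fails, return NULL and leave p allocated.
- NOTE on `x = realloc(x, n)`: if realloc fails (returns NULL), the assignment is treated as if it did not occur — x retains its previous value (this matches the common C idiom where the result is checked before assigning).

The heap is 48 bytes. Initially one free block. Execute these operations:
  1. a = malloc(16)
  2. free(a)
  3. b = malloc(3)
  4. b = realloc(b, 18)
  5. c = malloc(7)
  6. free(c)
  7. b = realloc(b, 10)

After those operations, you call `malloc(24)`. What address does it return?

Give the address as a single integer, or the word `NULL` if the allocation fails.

Answer: 10

Derivation:
Op 1: a = malloc(16) -> a = 0; heap: [0-15 ALLOC][16-47 FREE]
Op 2: free(a) -> (freed a); heap: [0-47 FREE]
Op 3: b = malloc(3) -> b = 0; heap: [0-2 ALLOC][3-47 FREE]
Op 4: b = realloc(b, 18) -> b = 0; heap: [0-17 ALLOC][18-47 FREE]
Op 5: c = malloc(7) -> c = 18; heap: [0-17 ALLOC][18-24 ALLOC][25-47 FREE]
Op 6: free(c) -> (freed c); heap: [0-17 ALLOC][18-47 FREE]
Op 7: b = realloc(b, 10) -> b = 0; heap: [0-9 ALLOC][10-47 FREE]
malloc(24): first-fit scan over [0-9 ALLOC][10-47 FREE] -> 10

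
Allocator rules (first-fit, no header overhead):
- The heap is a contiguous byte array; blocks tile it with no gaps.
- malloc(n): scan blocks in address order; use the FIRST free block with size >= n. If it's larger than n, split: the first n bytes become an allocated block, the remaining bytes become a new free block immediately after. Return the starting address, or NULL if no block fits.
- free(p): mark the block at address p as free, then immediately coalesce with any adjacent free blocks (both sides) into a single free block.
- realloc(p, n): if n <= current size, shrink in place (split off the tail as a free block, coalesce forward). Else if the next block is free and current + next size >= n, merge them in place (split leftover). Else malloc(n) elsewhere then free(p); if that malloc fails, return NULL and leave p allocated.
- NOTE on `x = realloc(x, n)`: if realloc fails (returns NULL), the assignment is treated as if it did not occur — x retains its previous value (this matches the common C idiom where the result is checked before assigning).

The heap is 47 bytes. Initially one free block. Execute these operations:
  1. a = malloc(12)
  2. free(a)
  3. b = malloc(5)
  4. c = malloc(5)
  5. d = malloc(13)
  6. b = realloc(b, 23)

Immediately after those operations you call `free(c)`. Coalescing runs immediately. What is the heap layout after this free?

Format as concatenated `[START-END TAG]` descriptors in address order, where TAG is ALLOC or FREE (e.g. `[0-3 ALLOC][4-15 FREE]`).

Op 1: a = malloc(12) -> a = 0; heap: [0-11 ALLOC][12-46 FREE]
Op 2: free(a) -> (freed a); heap: [0-46 FREE]
Op 3: b = malloc(5) -> b = 0; heap: [0-4 ALLOC][5-46 FREE]
Op 4: c = malloc(5) -> c = 5; heap: [0-4 ALLOC][5-9 ALLOC][10-46 FREE]
Op 5: d = malloc(13) -> d = 10; heap: [0-4 ALLOC][5-9 ALLOC][10-22 ALLOC][23-46 FREE]
Op 6: b = realloc(b, 23) -> b = 23; heap: [0-4 FREE][5-9 ALLOC][10-22 ALLOC][23-45 ALLOC][46-46 FREE]
free(c): c = 5 -> block [5-9 ALLOC]; mark free, coalesce with adjacent free neighbors -> [0-9 FREE][10-22 ALLOC][23-45 ALLOC][46-46 FREE]

Answer: [0-9 FREE][10-22 ALLOC][23-45 ALLOC][46-46 FREE]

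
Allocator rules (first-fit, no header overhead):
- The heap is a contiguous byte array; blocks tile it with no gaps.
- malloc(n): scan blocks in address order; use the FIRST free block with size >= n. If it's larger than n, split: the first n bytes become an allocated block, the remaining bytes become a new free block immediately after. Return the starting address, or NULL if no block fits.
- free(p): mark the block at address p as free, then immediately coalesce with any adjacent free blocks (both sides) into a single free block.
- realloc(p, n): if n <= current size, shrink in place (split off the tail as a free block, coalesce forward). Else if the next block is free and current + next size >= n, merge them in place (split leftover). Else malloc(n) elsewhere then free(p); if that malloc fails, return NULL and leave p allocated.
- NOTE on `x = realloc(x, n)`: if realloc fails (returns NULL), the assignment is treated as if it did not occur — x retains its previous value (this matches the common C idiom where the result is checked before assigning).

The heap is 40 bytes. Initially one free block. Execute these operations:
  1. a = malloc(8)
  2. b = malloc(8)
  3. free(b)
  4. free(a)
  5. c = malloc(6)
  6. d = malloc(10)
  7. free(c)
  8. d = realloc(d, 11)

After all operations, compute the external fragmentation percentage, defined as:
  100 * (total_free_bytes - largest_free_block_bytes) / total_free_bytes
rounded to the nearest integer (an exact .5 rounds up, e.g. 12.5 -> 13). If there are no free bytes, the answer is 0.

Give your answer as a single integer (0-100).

Answer: 21

Derivation:
Op 1: a = malloc(8) -> a = 0; heap: [0-7 ALLOC][8-39 FREE]
Op 2: b = malloc(8) -> b = 8; heap: [0-7 ALLOC][8-15 ALLOC][16-39 FREE]
Op 3: free(b) -> (freed b); heap: [0-7 ALLOC][8-39 FREE]
Op 4: free(a) -> (freed a); heap: [0-39 FREE]
Op 5: c = malloc(6) -> c = 0; heap: [0-5 ALLOC][6-39 FREE]
Op 6: d = malloc(10) -> d = 6; heap: [0-5 ALLOC][6-15 ALLOC][16-39 FREE]
Op 7: free(c) -> (freed c); heap: [0-5 FREE][6-15 ALLOC][16-39 FREE]
Op 8: d = realloc(d, 11) -> d = 6; heap: [0-5 FREE][6-16 ALLOC][17-39 FREE]
Free blocks: [6 23] total_free=29 largest=23 -> 100*(29-23)/29 = 600/29 ≈ 20.690 -> rounds to 21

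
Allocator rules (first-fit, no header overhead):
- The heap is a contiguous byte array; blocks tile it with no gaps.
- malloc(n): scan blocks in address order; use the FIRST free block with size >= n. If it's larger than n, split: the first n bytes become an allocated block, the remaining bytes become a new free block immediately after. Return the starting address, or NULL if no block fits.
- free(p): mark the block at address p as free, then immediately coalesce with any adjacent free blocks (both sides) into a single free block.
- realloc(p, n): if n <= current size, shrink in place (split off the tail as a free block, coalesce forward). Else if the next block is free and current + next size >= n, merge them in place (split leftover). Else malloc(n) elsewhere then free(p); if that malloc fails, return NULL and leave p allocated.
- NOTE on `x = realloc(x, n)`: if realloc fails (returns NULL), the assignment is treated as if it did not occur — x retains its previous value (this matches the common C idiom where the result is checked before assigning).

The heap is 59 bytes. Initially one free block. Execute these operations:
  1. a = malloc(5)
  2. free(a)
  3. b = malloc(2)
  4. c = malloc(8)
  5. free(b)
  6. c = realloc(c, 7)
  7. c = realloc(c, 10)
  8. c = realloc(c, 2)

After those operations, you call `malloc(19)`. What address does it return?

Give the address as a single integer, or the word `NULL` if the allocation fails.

Answer: 4

Derivation:
Op 1: a = malloc(5) -> a = 0; heap: [0-4 ALLOC][5-58 FREE]
Op 2: free(a) -> (freed a); heap: [0-58 FREE]
Op 3: b = malloc(2) -> b = 0; heap: [0-1 ALLOC][2-58 FREE]
Op 4: c = malloc(8) -> c = 2; heap: [0-1 ALLOC][2-9 ALLOC][10-58 FREE]
Op 5: free(b) -> (freed b); heap: [0-1 FREE][2-9 ALLOC][10-58 FREE]
Op 6: c = realloc(c, 7) -> c = 2; heap: [0-1 FREE][2-8 ALLOC][9-58 FREE]
Op 7: c = realloc(c, 10) -> c = 2; heap: [0-1 FREE][2-11 ALLOC][12-58 FREE]
Op 8: c = realloc(c, 2) -> c = 2; heap: [0-1 FREE][2-3 ALLOC][4-58 FREE]
malloc(19): first-fit scan over [0-1 FREE][2-3 ALLOC][4-58 FREE] -> 4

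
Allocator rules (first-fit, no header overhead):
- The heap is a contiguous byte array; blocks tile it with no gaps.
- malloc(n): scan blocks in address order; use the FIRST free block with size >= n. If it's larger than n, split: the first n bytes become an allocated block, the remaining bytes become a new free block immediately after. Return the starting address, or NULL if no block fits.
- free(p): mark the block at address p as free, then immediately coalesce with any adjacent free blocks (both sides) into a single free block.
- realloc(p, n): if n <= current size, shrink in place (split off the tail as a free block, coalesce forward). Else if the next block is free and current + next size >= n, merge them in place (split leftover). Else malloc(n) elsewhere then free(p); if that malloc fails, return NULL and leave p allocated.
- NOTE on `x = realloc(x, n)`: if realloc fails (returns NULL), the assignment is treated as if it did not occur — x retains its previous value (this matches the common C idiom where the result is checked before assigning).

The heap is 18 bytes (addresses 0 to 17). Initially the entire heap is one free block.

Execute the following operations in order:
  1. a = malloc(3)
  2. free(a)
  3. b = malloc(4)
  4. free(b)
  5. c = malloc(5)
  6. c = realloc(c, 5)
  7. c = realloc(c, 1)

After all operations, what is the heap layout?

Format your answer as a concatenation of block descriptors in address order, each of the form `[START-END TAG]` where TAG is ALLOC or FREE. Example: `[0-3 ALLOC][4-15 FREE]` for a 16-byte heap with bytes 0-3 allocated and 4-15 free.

Op 1: a = malloc(3) -> a = 0; heap: [0-2 ALLOC][3-17 FREE]
Op 2: free(a) -> (freed a); heap: [0-17 FREE]
Op 3: b = malloc(4) -> b = 0; heap: [0-3 ALLOC][4-17 FREE]
Op 4: free(b) -> (freed b); heap: [0-17 FREE]
Op 5: c = malloc(5) -> c = 0; heap: [0-4 ALLOC][5-17 FREE]
Op 6: c = realloc(c, 5) -> c = 0; heap: [0-4 ALLOC][5-17 FREE]
Op 7: c = realloc(c, 1) -> c = 0; heap: [0-0 ALLOC][1-17 FREE]

Answer: [0-0 ALLOC][1-17 FREE]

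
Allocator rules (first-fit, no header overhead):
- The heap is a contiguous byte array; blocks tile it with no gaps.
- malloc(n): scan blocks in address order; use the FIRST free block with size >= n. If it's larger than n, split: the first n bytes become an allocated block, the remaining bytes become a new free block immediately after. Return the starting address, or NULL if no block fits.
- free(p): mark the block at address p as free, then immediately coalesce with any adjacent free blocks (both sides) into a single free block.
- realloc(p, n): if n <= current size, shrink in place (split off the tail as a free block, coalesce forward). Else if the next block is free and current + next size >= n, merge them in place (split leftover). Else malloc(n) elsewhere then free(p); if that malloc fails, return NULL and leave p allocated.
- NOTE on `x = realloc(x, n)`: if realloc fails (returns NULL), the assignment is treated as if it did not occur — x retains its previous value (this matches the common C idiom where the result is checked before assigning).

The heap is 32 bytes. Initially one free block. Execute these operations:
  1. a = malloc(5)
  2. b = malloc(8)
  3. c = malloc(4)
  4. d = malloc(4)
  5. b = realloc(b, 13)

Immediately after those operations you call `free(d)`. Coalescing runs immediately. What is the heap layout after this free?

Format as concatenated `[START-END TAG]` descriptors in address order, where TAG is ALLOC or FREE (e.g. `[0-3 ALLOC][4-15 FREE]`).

Op 1: a = malloc(5) -> a = 0; heap: [0-4 ALLOC][5-31 FREE]
Op 2: b = malloc(8) -> b = 5; heap: [0-4 ALLOC][5-12 ALLOC][13-31 FREE]
Op 3: c = malloc(4) -> c = 13; heap: [0-4 ALLOC][5-12 ALLOC][13-16 ALLOC][17-31 FREE]
Op 4: d = malloc(4) -> d = 17; heap: [0-4 ALLOC][5-12 ALLOC][13-16 ALLOC][17-20 ALLOC][21-31 FREE]
Op 5: b = realloc(b, 13) -> NULL (b unchanged); heap: [0-4 ALLOC][5-12 ALLOC][13-16 ALLOC][17-20 ALLOC][21-31 FREE]
free(d): d = 17 -> block [17-20 ALLOC]; mark free, coalesce with adjacent free neighbors -> [0-4 ALLOC][5-12 ALLOC][13-16 ALLOC][17-31 FREE]

Answer: [0-4 ALLOC][5-12 ALLOC][13-16 ALLOC][17-31 FREE]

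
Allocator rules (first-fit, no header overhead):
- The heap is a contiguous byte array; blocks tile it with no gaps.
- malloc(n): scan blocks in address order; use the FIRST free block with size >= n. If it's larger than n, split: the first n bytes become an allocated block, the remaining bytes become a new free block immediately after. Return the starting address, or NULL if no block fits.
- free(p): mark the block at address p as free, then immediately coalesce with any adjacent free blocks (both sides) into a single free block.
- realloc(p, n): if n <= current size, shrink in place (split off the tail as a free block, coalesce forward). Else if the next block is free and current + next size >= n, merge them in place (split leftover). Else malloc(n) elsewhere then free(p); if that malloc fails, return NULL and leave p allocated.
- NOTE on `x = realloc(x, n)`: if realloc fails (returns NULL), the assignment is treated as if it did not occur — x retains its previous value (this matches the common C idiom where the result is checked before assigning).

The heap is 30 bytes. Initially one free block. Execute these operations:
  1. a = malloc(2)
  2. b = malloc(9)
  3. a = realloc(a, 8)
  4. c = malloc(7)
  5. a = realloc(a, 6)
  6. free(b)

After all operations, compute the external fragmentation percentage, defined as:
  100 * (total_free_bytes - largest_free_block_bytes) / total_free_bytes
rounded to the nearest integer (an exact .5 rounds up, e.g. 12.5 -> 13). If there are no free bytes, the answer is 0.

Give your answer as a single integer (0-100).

Answer: 35

Derivation:
Op 1: a = malloc(2) -> a = 0; heap: [0-1 ALLOC][2-29 FREE]
Op 2: b = malloc(9) -> b = 2; heap: [0-1 ALLOC][2-10 ALLOC][11-29 FREE]
Op 3: a = realloc(a, 8) -> a = 11; heap: [0-1 FREE][2-10 ALLOC][11-18 ALLOC][19-29 FREE]
Op 4: c = malloc(7) -> c = 19; heap: [0-1 FREE][2-10 ALLOC][11-18 ALLOC][19-25 ALLOC][26-29 FREE]
Op 5: a = realloc(a, 6) -> a = 11; heap: [0-1 FREE][2-10 ALLOC][11-16 ALLOC][17-18 FREE][19-25 ALLOC][26-29 FREE]
Op 6: free(b) -> (freed b); heap: [0-10 FREE][11-16 ALLOC][17-18 FREE][19-25 ALLOC][26-29 FREE]
Free blocks: [11 2 4] total_free=17 largest=11 -> 100*(17-11)/17 = 600/17 ≈ 35.294 -> rounds to 35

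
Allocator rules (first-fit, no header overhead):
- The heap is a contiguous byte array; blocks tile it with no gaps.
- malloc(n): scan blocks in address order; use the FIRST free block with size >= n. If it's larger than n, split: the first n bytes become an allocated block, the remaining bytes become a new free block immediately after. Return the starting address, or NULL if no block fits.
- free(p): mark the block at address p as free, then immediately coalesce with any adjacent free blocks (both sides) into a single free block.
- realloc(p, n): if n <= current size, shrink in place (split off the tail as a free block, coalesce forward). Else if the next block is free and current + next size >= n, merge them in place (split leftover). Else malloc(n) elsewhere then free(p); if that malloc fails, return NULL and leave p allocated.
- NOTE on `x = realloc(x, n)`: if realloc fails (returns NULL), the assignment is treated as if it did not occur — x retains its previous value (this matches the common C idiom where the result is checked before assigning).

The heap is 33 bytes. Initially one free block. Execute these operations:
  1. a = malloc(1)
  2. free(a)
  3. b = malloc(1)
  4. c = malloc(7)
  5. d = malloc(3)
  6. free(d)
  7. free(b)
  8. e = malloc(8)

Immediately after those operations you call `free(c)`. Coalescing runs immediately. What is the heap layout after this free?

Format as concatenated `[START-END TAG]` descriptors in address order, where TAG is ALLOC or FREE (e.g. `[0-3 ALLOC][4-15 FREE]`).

Op 1: a = malloc(1) -> a = 0; heap: [0-0 ALLOC][1-32 FREE]
Op 2: free(a) -> (freed a); heap: [0-32 FREE]
Op 3: b = malloc(1) -> b = 0; heap: [0-0 ALLOC][1-32 FREE]
Op 4: c = malloc(7) -> c = 1; heap: [0-0 ALLOC][1-7 ALLOC][8-32 FREE]
Op 5: d = malloc(3) -> d = 8; heap: [0-0 ALLOC][1-7 ALLOC][8-10 ALLOC][11-32 FREE]
Op 6: free(d) -> (freed d); heap: [0-0 ALLOC][1-7 ALLOC][8-32 FREE]
Op 7: free(b) -> (freed b); heap: [0-0 FREE][1-7 ALLOC][8-32 FREE]
Op 8: e = malloc(8) -> e = 8; heap: [0-0 FREE][1-7 ALLOC][8-15 ALLOC][16-32 FREE]
free(c): c = 1 -> block [1-7 ALLOC]; mark free, coalesce with adjacent free neighbors -> [0-7 FREE][8-15 ALLOC][16-32 FREE]

Answer: [0-7 FREE][8-15 ALLOC][16-32 FREE]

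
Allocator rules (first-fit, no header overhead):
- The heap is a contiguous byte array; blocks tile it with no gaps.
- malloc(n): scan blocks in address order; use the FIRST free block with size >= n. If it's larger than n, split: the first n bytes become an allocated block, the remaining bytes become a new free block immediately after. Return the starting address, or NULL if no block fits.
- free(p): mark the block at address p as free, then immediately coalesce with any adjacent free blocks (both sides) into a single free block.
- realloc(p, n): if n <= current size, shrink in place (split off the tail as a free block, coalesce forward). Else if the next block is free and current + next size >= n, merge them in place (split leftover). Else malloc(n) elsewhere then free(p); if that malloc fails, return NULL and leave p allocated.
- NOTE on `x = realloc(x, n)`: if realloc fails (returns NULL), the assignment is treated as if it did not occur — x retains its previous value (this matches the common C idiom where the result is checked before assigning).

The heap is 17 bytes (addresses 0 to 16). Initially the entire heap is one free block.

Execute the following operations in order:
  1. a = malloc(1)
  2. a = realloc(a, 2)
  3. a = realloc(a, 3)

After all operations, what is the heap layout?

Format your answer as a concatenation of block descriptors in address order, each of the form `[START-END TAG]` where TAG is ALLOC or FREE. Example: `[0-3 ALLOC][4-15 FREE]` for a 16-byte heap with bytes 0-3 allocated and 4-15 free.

Op 1: a = malloc(1) -> a = 0; heap: [0-0 ALLOC][1-16 FREE]
Op 2: a = realloc(a, 2) -> a = 0; heap: [0-1 ALLOC][2-16 FREE]
Op 3: a = realloc(a, 3) -> a = 0; heap: [0-2 ALLOC][3-16 FREE]

Answer: [0-2 ALLOC][3-16 FREE]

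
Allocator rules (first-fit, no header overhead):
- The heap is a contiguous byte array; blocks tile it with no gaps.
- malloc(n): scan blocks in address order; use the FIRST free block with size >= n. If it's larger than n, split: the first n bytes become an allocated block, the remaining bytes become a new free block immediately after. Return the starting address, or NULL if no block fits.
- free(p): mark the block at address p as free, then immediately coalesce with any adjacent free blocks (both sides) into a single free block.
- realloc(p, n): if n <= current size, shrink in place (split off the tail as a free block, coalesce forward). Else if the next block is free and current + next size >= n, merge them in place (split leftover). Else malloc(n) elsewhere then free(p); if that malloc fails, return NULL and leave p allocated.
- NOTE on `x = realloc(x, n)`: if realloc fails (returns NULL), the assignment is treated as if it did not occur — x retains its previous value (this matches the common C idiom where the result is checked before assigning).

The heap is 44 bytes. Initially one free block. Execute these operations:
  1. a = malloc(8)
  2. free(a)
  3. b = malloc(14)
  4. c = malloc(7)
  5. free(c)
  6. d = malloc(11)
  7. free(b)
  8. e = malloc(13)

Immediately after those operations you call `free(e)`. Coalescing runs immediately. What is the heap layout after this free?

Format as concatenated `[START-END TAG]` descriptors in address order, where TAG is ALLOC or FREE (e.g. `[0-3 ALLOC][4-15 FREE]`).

Op 1: a = malloc(8) -> a = 0; heap: [0-7 ALLOC][8-43 FREE]
Op 2: free(a) -> (freed a); heap: [0-43 FREE]
Op 3: b = malloc(14) -> b = 0; heap: [0-13 ALLOC][14-43 FREE]
Op 4: c = malloc(7) -> c = 14; heap: [0-13 ALLOC][14-20 ALLOC][21-43 FREE]
Op 5: free(c) -> (freed c); heap: [0-13 ALLOC][14-43 FREE]
Op 6: d = malloc(11) -> d = 14; heap: [0-13 ALLOC][14-24 ALLOC][25-43 FREE]
Op 7: free(b) -> (freed b); heap: [0-13 FREE][14-24 ALLOC][25-43 FREE]
Op 8: e = malloc(13) -> e = 0; heap: [0-12 ALLOC][13-13 FREE][14-24 ALLOC][25-43 FREE]
free(e): e = 0 -> block [0-12 ALLOC]; mark free, coalesce with adjacent free neighbors -> [0-13 FREE][14-24 ALLOC][25-43 FREE]

Answer: [0-13 FREE][14-24 ALLOC][25-43 FREE]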